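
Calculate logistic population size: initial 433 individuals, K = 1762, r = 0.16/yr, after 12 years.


(K - N0)/N0 = (1762 - 433)/433 = 1329/433 = 3.06928
r*t = 0.16 * 12 = 1.92; exp(-1.92) = 0.146607
3.06928 * 0.146607 = 0.449978
1 + 0.449978 = 1.44998
N = 1762 / 1.44998 = 1215.19 ≈ 1215

1215


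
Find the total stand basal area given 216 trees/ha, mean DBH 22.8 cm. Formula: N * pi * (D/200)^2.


(D/200)^2 = (22.8/200)^2 = 0.114^2 = 0.012996
Individual BA = 3.141593 * 0.012996 = 0.0408281 m^2
Stand BA = 216 * 0.0408281 = 8.81887 ≈ 8.82 m^2/ha

8.82 m^2/ha


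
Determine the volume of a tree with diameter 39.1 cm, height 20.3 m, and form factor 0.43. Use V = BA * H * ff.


(D/200)^2 = (39.1/200)^2 = 0.1955^2 = 0.03822025
BA = 3.141593 * 0.03822025 = 0.120072 m^2
V = 0.120072 * 20.3 * 0.43 = 1.04811 ≈ 1.048 m^3

1.048 m^3


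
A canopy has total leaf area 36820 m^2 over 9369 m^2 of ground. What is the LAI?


LAI = 36820 / 9369 = 3.9300 ≈ 3.93

3.93


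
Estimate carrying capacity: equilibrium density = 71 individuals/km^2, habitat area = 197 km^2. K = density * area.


K = 71 * 197 = 13987 individuals

13987 individuals


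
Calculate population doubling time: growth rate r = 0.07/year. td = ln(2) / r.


td = ln(2) / 0.07 = 0.693147 / 0.07 = 9.90210 ≈ 9.9 years

9.9 years


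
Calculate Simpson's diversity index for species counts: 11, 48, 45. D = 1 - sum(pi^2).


Total N = 11 + 48 + 45 = 104
Per-species terms:
  p = 11/104 = 0.105769; p^2 = 0.105769^2 = 0.011187
  p = 48/104 = 0.461538; p^2 = 0.461538^2 = 0.213017
  p = 45/104 = 0.432692; p^2 = 0.432692^2 = 0.187222
sum(p^2) = 0.011187 + 0.213017 + 0.187222 = 0.411426
D = 1 - 0.411426 = 0.588574 ≈ 0.5886

0.5886


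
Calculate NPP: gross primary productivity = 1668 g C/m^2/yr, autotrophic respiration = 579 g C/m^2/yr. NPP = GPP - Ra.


NPP = GPP - Ra = 1668 - 579 = 1089 g C/m^2/yr

1089 g C/m^2/yr


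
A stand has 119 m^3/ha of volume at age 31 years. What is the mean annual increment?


MAI = 119 / 31 = 3.8387 ≈ 3.84 m^3/ha/yr

3.84 m^3/ha/yr


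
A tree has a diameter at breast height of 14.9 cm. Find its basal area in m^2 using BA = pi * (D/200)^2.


D/200 = 14.9/200 = 0.0745 m
(D/200)^2 = 0.0745^2 = 0.00555025
BA = 3.141593 * 0.00555025 = 0.0174366 ≈ 0.0174 m^2

0.0174 m^2


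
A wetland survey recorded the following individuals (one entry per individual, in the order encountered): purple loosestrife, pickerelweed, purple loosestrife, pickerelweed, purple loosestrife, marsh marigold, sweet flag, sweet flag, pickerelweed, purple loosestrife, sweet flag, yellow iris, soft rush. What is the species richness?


Total individuals logged = 13
Distinct species (count of individuals): purple loosestrife (4), pickerelweed (3), marsh marigold (1), sweet flag (3), yellow iris (1), soft rush (1)
Species richness = number of distinct species = 6

6


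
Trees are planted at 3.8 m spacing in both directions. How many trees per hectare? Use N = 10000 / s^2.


N = 10000 / 3.8^2 = 10000 / 14.44 = 692.521 ≈ 693 trees/ha

693 trees/ha


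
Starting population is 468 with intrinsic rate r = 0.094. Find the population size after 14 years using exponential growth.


r*t = 0.094 * 14 = 1.316
exp(1.316) = 3.72848
N = 468 * 3.72848 = 1744.93 ≈ 1745

1745


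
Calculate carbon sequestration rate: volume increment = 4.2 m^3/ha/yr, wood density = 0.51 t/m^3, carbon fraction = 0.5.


C = 4.2 * 0.51 * 0.5 = 1.071 ≈ 1.07 t C/ha/yr

1.07 t C/ha/yr


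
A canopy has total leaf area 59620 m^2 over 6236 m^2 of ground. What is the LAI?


LAI = 59620 / 6236 = 9.5606 ≈ 9.56

9.56


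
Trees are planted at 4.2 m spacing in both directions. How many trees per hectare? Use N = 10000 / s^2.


N = 10000 / 4.2^2 = 10000 / 17.64 = 566.893 ≈ 567 trees/ha

567 trees/ha


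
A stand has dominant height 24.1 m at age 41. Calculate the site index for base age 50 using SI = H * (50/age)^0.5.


50/41 = 1.21951
(1.21951)^0.5 = 1.10431
SI = 24.1 * 1.10431 = 26.6139 ≈ 26.6 m

26.6 m


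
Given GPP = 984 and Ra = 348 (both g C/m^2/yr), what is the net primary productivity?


NPP = GPP - Ra = 984 - 348 = 636 g C/m^2/yr

636 g C/m^2/yr


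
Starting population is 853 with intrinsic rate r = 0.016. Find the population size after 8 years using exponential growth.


r*t = 0.016 * 8 = 0.128
exp(0.128) = 1.13655
N = 853 * 1.13655 = 969.477 ≈ 969

969


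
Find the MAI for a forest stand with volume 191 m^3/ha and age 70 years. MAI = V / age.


MAI = 191 / 70 = 2.7286 ≈ 2.73 m^3/ha/yr

2.73 m^3/ha/yr


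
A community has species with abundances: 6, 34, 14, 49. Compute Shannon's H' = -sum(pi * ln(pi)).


Total N = 6 + 34 + 14 + 49 = 103
Per-species terms:
  p = 6/103 = 0.058252; ln(p) = -2.842977; p*ln(p) = 0.058252 * (-2.842977) = -0.165609
  p = 34/103 = 0.330097; ln(p) = -1.108369; p*ln(p) = 0.330097 * (-1.108369) = -0.365869
  p = 14/103 = 0.135922; ln(p) = -1.995674; p*ln(p) = 0.135922 * (-1.995674) = -0.271256
  p = 49/103 = 0.475728; ln(p) = -0.742909; p*ln(p) = 0.475728 * (-0.742909) = -0.353423
sum(p*ln(p)) = (-0.165609) + (-0.365869) + (-0.271256) + (-0.353423) = -1.156157
H' = -(-1.156157) = 1.156157 ≈ 1.1562

1.1562


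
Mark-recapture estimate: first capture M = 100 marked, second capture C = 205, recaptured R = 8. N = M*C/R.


N = M * C / R = 100 * 205 / 8 = 20500 / 8 = 2562.50 ≈ 2563

2563 individuals


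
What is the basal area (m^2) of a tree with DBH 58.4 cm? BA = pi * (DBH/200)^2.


D/200 = 58.4/200 = 0.292 m
(D/200)^2 = 0.292^2 = 0.085264
BA = 3.141593 * 0.085264 = 0.267865 ≈ 0.2679 m^2

0.2679 m^2


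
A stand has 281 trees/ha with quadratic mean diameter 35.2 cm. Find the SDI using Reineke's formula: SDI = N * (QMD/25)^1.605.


QMD/25 = 35.2/25 = 1.408
(1.408)^1.605 = exp(1.605 * ln(1.408)) = exp(1.605 * 0.342170) = exp(0.549183) = 1.73184
SDI = 281 * 1.73184 = 486.647 ≈ 487

487


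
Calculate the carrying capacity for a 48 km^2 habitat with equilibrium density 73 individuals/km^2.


K = 73 * 48 = 3504 individuals

3504 individuals


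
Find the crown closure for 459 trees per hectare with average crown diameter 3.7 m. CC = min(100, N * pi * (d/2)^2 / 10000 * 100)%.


(d/2)^2 = (3.7/2)^2 = 1.85^2 = 3.4225
Crown area = 3.141593 * 3.4225 = 10.7521 m^2
N * area / 10000 * 100 = 459 * 10.7521 / 10000 * 100 = 49.3521
CC = min(100, 49.3521) = 49.3521 ≈ 49.4%

49.4%


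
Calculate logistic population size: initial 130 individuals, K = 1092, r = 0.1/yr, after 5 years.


(K - N0)/N0 = (1092 - 130)/130 = 962/130 = 7.40000
r*t = 0.1 * 5 = 0.5; exp(-0.5) = 0.606531
7.40000 * 0.606531 = 4.48833
1 + 4.48833 = 5.48833
N = 1092 / 5.48833 = 198.968 ≈ 199

199


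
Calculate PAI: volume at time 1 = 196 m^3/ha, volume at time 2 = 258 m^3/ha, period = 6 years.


PAI = (V2 - V1) / period = (258 - 196) / 6 = 62 / 6 = 10.3333 ≈ 10.33 m^3/ha/yr

10.33 m^3/ha/yr


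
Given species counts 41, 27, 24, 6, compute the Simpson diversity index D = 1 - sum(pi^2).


Total N = 41 + 27 + 24 + 6 = 98
Per-species terms:
  p = 41/98 = 0.418367; p^2 = 0.418367^2 = 0.175031
  p = 27/98 = 0.275510; p^2 = 0.275510^2 = 0.075906
  p = 24/98 = 0.244898; p^2 = 0.244898^2 = 0.059975
  p = 6/98 = 0.061224; p^2 = 0.061224^2 = 0.003748
sum(p^2) = 0.175031 + 0.075906 + 0.059975 + 0.003748 = 0.314660
D = 1 - 0.314660 = 0.685340 ≈ 0.6853

0.6853


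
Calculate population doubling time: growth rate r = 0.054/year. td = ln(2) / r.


td = ln(2) / 0.054 = 0.693147 / 0.054 = 12.8361 ≈ 12.8 years

12.8 years


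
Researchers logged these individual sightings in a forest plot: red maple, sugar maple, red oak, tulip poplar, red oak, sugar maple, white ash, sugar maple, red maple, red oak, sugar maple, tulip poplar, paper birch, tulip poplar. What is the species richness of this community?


Total individuals logged = 14
Distinct species (count of individuals): red maple (2), sugar maple (4), red oak (3), tulip poplar (3), white ash (1), paper birch (1)
Species richness = number of distinct species = 6

6


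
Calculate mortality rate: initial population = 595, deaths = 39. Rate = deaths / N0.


Mortality rate = 39 / 595 = 0.065546 ≈ 0.0655

0.0655


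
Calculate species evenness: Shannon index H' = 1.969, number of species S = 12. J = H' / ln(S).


ln(12) = 2.48491
J = H' / ln(S) = 1.969 / 2.48491 = 0.792383 ≈ 0.7924

0.7924


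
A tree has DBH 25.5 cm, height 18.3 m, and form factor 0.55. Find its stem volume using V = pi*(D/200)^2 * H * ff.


(D/200)^2 = (25.5/200)^2 = 0.1275^2 = 0.01625625
BA = 3.141593 * 0.01625625 = 0.0510705 m^2
V = 0.0510705 * 18.3 * 0.55 = 0.514025 ≈ 0.514 m^3

0.514 m^3


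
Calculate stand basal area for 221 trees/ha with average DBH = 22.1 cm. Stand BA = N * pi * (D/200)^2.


(D/200)^2 = (22.1/200)^2 = 0.1105^2 = 0.01221025
Individual BA = 3.141593 * 0.01221025 = 0.0383596 m^2
Stand BA = 221 * 0.0383596 = 8.47747 ≈ 8.48 m^2/ha

8.48 m^2/ha


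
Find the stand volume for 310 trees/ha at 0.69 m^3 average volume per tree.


V_stand = 310 * 0.69 = 213.9 m^3/ha

213.9 m^3/ha


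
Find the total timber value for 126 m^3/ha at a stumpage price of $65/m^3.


Value = 126 * 65 = $8190/ha

$8190/ha


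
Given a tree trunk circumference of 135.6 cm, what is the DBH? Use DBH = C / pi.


DBH = C / pi = 135.6 / 3.141593 = 43.1628 ≈ 43.16 cm

43.16 cm


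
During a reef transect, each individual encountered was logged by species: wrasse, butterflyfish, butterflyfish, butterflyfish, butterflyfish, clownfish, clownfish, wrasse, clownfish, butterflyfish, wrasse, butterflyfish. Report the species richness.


Total individuals logged = 12
Distinct species (count of individuals): wrasse (3), butterflyfish (6), clownfish (3)
Species richness = number of distinct species = 3

3


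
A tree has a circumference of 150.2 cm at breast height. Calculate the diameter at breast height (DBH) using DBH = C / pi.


DBH = C / pi = 150.2 / 3.141593 = 47.8101 ≈ 47.81 cm

47.81 cm


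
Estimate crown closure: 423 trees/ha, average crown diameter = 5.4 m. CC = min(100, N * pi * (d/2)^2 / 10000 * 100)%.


(d/2)^2 = (5.4/2)^2 = 2.7^2 = 7.29
Crown area = 3.141593 * 7.29 = 22.9022 m^2
N * area / 10000 * 100 = 423 * 22.9022 / 10000 * 100 = 96.8763
CC = min(100, 96.8763) = 96.8763 ≈ 96.9%

96.9%


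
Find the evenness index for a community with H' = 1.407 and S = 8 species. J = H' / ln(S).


ln(8) = 2.07944
J = H' / ln(S) = 1.407 / 2.07944 = 0.676624 ≈ 0.6766

0.6766


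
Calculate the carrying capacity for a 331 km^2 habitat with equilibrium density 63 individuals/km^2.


K = 63 * 331 = 20853 individuals

20853 individuals


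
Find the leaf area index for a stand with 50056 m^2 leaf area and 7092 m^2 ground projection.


LAI = 50056 / 7092 = 7.0581 ≈ 7.06

7.06


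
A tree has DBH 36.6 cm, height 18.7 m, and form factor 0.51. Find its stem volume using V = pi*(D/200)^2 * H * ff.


(D/200)^2 = (36.6/200)^2 = 0.183^2 = 0.033489
BA = 3.141593 * 0.033489 = 0.105209 m^2
V = 0.105209 * 18.7 * 0.51 = 1.00338 ≈ 1.003 m^3

1.003 m^3


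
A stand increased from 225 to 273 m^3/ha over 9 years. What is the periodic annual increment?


PAI = (V2 - V1) / period = (273 - 225) / 9 = 48 / 9 = 5.3333 ≈ 5.33 m^3/ha/yr

5.33 m^3/ha/yr


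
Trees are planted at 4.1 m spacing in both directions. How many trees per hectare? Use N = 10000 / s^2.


N = 10000 / 4.1^2 = 10000 / 16.81 = 594.884 ≈ 595 trees/ha

595 trees/ha


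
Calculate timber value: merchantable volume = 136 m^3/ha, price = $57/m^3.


Value = 136 * 57 = $7752/ha

$7752/ha


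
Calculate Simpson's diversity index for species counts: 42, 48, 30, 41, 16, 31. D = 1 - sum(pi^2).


Total N = 42 + 48 + 30 + 41 + 16 + 31 = 208
Per-species terms:
  p = 42/208 = 0.201923; p^2 = 0.201923^2 = 0.040773
  p = 48/208 = 0.230769; p^2 = 0.230769^2 = 0.053254
  p = 30/208 = 0.144231; p^2 = 0.144231^2 = 0.020803
  p = 41/208 = 0.197115; p^2 = 0.197115^2 = 0.038854
  p = 16/208 = 0.076923; p^2 = 0.076923^2 = 0.005917
  p = 31/208 = 0.149038; p^2 = 0.149038^2 = 0.022212
sum(p^2) = 0.040773 + 0.053254 + 0.020803 + 0.038854 + 0.005917 + 0.022212 = 0.181813
D = 1 - 0.181813 = 0.818187 ≈ 0.8182

0.8182


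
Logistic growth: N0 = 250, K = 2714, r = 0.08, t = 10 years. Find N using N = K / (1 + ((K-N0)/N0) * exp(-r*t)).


(K - N0)/N0 = (2714 - 250)/250 = 2464/250 = 9.85600
r*t = 0.08 * 10 = 0.8; exp(-0.8) = 0.449329
9.85600 * 0.449329 = 4.42859
1 + 4.42859 = 5.42859
N = 2714 / 5.42859 = 499.946 ≈ 500

500


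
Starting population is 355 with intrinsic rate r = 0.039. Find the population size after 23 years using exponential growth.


r*t = 0.039 * 23 = 0.897
exp(0.897) = 2.45224
N = 355 * 2.45224 = 870.545 ≈ 871

871


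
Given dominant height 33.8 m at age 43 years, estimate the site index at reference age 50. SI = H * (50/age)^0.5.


50/43 = 1.16279
(1.16279)^0.5 = 1.07833
SI = 33.8 * 1.07833 = 36.4476 ≈ 36.4 m

36.4 m


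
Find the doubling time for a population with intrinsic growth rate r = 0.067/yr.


td = ln(2) / 0.067 = 0.693147 / 0.067 = 10.3455 ≈ 10.3 years

10.3 years


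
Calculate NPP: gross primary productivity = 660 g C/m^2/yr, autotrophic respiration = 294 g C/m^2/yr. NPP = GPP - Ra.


NPP = GPP - Ra = 660 - 294 = 366 g C/m^2/yr

366 g C/m^2/yr


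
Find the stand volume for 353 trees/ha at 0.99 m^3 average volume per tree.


V_stand = 353 * 0.99 = 349.47 ≈ 349.5 m^3/ha

349.5 m^3/ha


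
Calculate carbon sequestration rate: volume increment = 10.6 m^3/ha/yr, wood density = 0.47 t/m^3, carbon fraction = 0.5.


C = 10.6 * 0.47 * 0.5 = 2.491 ≈ 2.49 t C/ha/yr

2.49 t C/ha/yr


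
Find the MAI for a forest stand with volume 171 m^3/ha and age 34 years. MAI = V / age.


MAI = 171 / 34 = 5.0294 ≈ 5.03 m^3/ha/yr

5.03 m^3/ha/yr


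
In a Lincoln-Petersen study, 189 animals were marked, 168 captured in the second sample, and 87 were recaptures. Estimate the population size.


N = M * C / R = 189 * 168 / 87 = 31752 / 87 = 364.97 ≈ 365

365 individuals


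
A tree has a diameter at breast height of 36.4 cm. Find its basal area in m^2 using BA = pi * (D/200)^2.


D/200 = 36.4/200 = 0.182 m
(D/200)^2 = 0.182^2 = 0.033124
BA = 3.141593 * 0.033124 = 0.104062 ≈ 0.1041 m^2

0.1041 m^2


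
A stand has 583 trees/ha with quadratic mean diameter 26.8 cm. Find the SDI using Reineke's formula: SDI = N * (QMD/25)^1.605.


QMD/25 = 26.8/25 = 1.072
(1.072)^1.605 = exp(1.605 * ln(1.072)) = exp(1.605 * 0.0695261) = exp(0.111589) = 1.11805
SDI = 583 * 1.11805 = 651.823 ≈ 652

652


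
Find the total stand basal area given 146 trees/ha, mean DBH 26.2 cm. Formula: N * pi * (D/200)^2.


(D/200)^2 = (26.2/200)^2 = 0.131^2 = 0.017161
Individual BA = 3.141593 * 0.017161 = 0.0539129 m^2
Stand BA = 146 * 0.0539129 = 7.87128 ≈ 7.87 m^2/ha

7.87 m^2/ha


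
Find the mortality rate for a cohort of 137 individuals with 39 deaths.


Mortality rate = 39 / 137 = 0.284672 ≈ 0.2847

0.2847


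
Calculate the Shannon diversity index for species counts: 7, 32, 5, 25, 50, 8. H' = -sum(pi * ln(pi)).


Total N = 7 + 32 + 5 + 25 + 50 + 8 = 127
Per-species terms:
  p = 7/127 = 0.055118; ln(p) = -2.898279; p*ln(p) = 0.055118 * (-2.898279) = -0.159747
  p = 32/127 = 0.251969; ln(p) = -1.378449; p*ln(p) = 0.251969 * (-1.378449) = -0.347326
  p = 5/127 = 0.039370; ln(p) = -3.234751; p*ln(p) = 0.039370 * (-3.234751) = -0.127352
  p = 25/127 = 0.196850; ln(p) = -1.625313; p*ln(p) = 0.196850 * (-1.625313) = -0.319943
  p = 50/127 = 0.393701; ln(p) = -0.932164; p*ln(p) = 0.393701 * (-0.932164) = -0.366994
  p = 8/127 = 0.062992; ln(p) = -2.764748; p*ln(p) = 0.062992 * (-2.764748) = -0.174157
sum(p*ln(p)) = (-0.159747) + (-0.347326) + (-0.127352) + (-0.319943) + (-0.366994) + (-0.174157) = -1.495519
H' = -(-1.495519) = 1.495519 ≈ 1.4955

1.4955


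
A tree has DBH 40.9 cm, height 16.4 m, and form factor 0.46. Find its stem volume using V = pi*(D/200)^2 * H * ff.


(D/200)^2 = (40.9/200)^2 = 0.2045^2 = 0.04182025
BA = 3.141593 * 0.04182025 = 0.131382 m^2
V = 0.131382 * 16.4 * 0.46 = 0.991146 ≈ 0.991 m^3

0.991 m^3


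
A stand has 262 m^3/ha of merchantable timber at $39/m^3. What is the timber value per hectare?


Value = 262 * 39 = $10218/ha

$10218/ha


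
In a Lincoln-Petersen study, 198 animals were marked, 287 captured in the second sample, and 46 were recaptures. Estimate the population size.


N = M * C / R = 198 * 287 / 46 = 56826 / 46 = 1235.35 ≈ 1235

1235 individuals


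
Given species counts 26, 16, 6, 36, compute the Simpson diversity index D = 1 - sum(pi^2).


Total N = 26 + 16 + 6 + 36 = 84
Per-species terms:
  p = 26/84 = 0.309524; p^2 = 0.309524^2 = 0.095805
  p = 16/84 = 0.190476; p^2 = 0.190476^2 = 0.036281
  p = 6/84 = 0.071429; p^2 = 0.071429^2 = 0.005102
  p = 36/84 = 0.428571; p^2 = 0.428571^2 = 0.183673
sum(p^2) = 0.095805 + 0.036281 + 0.005102 + 0.183673 = 0.320861
D = 1 - 0.320861 = 0.679139 ≈ 0.6791

0.6791


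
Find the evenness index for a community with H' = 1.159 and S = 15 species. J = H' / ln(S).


ln(15) = 2.70805
J = H' / ln(S) = 1.159 / 2.70805 = 0.427983 ≈ 0.4280

0.4280


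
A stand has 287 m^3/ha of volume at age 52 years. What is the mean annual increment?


MAI = 287 / 52 = 5.5192 ≈ 5.52 m^3/ha/yr

5.52 m^3/ha/yr


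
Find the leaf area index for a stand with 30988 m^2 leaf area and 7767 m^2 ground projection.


LAI = 30988 / 7767 = 3.9897 ≈ 3.99

3.99


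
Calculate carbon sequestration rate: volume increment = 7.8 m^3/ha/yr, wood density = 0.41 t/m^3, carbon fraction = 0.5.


C = 7.8 * 0.41 * 0.5 = 1.599 ≈ 1.60 t C/ha/yr

1.60 t C/ha/yr


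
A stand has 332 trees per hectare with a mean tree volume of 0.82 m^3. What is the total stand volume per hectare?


V_stand = 332 * 0.82 = 272.24 ≈ 272.2 m^3/ha

272.2 m^3/ha


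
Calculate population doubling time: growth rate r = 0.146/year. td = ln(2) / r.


td = ln(2) / 0.146 = 0.693147 / 0.146 = 4.74758 ≈ 4.7 years

4.7 years


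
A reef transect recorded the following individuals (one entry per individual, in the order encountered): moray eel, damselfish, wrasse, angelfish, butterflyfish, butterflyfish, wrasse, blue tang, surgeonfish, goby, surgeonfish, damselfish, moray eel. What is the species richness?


Total individuals logged = 13
Distinct species (count of individuals): moray eel (2), damselfish (2), wrasse (2), angelfish (1), butterflyfish (2), blue tang (1), surgeonfish (2), goby (1)
Species richness = number of distinct species = 8

8


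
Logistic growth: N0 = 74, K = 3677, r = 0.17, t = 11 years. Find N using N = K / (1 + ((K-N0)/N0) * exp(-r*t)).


(K - N0)/N0 = (3677 - 74)/74 = 3603/74 = 48.6892
r*t = 0.17 * 11 = 1.87; exp(-1.87) = 0.154124
48.6892 * 0.154124 = 7.50417
1 + 7.50417 = 8.50417
N = 3677 / 8.50417 = 432.376 ≈ 432

432


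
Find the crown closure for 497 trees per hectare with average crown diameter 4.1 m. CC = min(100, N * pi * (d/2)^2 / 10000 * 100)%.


(d/2)^2 = (4.1/2)^2 = 2.05^2 = 4.2025
Crown area = 3.141593 * 4.2025 = 13.2025 m^2
N * area / 10000 * 100 = 497 * 13.2025 / 10000 * 100 = 65.6164
CC = min(100, 65.6164) = 65.6164 ≈ 65.6%

65.6%


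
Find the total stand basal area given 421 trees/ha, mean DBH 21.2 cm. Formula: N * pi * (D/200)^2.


(D/200)^2 = (21.2/200)^2 = 0.106^2 = 0.011236
Individual BA = 3.141593 * 0.011236 = 0.0352989 m^2
Stand BA = 421 * 0.0352989 = 14.8608 ≈ 14.86 m^2/ha

14.86 m^2/ha


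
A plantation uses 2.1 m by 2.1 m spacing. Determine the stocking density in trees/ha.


N = 10000 / 2.1^2 = 10000 / 4.41 = 2267.57 ≈ 2268 trees/ha

2268 trees/ha


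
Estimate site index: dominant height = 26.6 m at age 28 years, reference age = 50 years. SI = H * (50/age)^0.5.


50/28 = 1.78571
(1.78571)^0.5 = 1.33630
SI = 26.6 * 1.33630 = 35.5456 ≈ 35.5 m

35.5 m


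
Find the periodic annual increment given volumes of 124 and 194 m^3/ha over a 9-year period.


PAI = (V2 - V1) / period = (194 - 124) / 9 = 70 / 9 = 7.7778 ≈ 7.78 m^3/ha/yr

7.78 m^3/ha/yr


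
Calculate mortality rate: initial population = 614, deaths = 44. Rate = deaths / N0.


Mortality rate = 44 / 614 = 0.071661 ≈ 0.0717

0.0717


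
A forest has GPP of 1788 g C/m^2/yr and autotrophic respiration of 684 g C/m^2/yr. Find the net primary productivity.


NPP = GPP - Ra = 1788 - 684 = 1104 g C/m^2/yr

1104 g C/m^2/yr


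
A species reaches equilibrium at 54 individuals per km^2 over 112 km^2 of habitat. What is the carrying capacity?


K = 54 * 112 = 6048 individuals

6048 individuals


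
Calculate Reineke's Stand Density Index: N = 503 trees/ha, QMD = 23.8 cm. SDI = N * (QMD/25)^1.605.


QMD/25 = 23.8/25 = 0.952
(0.952)^1.605 = exp(1.605 * ln(0.952)) = exp(1.605 * (-0.0491902)) = exp(-0.0789503) = 0.924086
SDI = 503 * 0.924086 = 464.815 ≈ 465

465


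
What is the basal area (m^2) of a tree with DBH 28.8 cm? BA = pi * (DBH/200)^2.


D/200 = 28.8/200 = 0.144 m
(D/200)^2 = 0.144^2 = 0.020736
BA = 3.141593 * 0.020736 = 0.0651441 ≈ 0.0651 m^2

0.0651 m^2


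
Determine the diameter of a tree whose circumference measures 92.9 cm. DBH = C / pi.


DBH = C / pi = 92.9 / 3.141593 = 29.5710 ≈ 29.57 cm

29.57 cm


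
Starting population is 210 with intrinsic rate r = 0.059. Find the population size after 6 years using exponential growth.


r*t = 0.059 * 6 = 0.354
exp(0.354) = 1.42476
N = 210 * 1.42476 = 299.200 ≈ 299

299


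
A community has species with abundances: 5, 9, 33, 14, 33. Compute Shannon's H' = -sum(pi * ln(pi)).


Total N = 5 + 9 + 33 + 14 + 33 = 94
Per-species terms:
  p = 5/94 = 0.053191; ln(p) = -2.933866; p*ln(p) = 0.053191 * (-2.933866) = -0.156055
  p = 9/94 = 0.095745; ln(p) = -2.346067; p*ln(p) = 0.095745 * (-2.346067) = -0.224624
  p = 33/94 = 0.351064; ln(p) = -1.046787; p*ln(p) = 0.351064 * (-1.046787) = -0.367489
  p = 14/94 = 0.148936; ln(p) = -1.904239; p*ln(p) = 0.148936 * (-1.904239) = -0.283610
  p = 33/94 = 0.351064; ln(p) = -1.046787; p*ln(p) = 0.351064 * (-1.046787) = -0.367489
sum(p*ln(p)) = (-0.156055) + (-0.224624) + (-0.367489) + (-0.283610) + (-0.367489) = -1.399267
H' = -(-1.399267) = 1.399267 ≈ 1.3993

1.3993


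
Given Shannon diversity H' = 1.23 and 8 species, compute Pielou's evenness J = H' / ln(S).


ln(8) = 2.07944
J = H' / ln(S) = 1.23 / 2.07944 = 0.591505 ≈ 0.5915

0.5915


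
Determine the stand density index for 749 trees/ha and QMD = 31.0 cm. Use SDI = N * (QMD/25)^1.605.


QMD/25 = 31.0/25 = 1.24
(1.24)^1.605 = exp(1.605 * ln(1.24)) = exp(1.605 * 0.215111) = exp(0.345253) = 1.41235
SDI = 749 * 1.41235 = 1057.85 ≈ 1058

1058


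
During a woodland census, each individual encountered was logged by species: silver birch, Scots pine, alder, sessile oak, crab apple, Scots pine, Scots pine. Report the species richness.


Total individuals logged = 7
Distinct species (count of individuals): silver birch (1), Scots pine (3), alder (1), sessile oak (1), crab apple (1)
Species richness = number of distinct species = 5

5


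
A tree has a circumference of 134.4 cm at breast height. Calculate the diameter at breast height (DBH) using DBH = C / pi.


DBH = C / pi = 134.4 / 3.141593 = 42.7808 ≈ 42.78 cm

42.78 cm


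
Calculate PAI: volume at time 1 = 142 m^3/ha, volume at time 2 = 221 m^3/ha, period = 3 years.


PAI = (V2 - V1) / period = (221 - 142) / 3 = 79 / 3 = 26.3333 ≈ 26.33 m^3/ha/yr

26.33 m^3/ha/yr


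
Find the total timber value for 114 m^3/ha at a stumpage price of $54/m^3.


Value = 114 * 54 = $6156/ha

$6156/ha


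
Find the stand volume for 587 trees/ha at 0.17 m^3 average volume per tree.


V_stand = 587 * 0.17 = 99.79 ≈ 99.8 m^3/ha

99.8 m^3/ha


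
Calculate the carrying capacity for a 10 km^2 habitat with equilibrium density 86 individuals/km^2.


K = 86 * 10 = 860 individuals

860 individuals


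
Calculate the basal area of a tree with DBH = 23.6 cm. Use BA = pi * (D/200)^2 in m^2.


D/200 = 23.6/200 = 0.118 m
(D/200)^2 = 0.118^2 = 0.013924
BA = 3.141593 * 0.013924 = 0.0437435 ≈ 0.0437 m^2

0.0437 m^2


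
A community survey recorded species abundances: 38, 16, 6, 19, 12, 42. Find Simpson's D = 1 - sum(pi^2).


Total N = 38 + 16 + 6 + 19 + 12 + 42 = 133
Per-species terms:
  p = 38/133 = 0.285714; p^2 = 0.285714^2 = 0.081632
  p = 16/133 = 0.120301; p^2 = 0.120301^2 = 0.014472
  p = 6/133 = 0.045113; p^2 = 0.045113^2 = 0.002035
  p = 19/133 = 0.142857; p^2 = 0.142857^2 = 0.020408
  p = 12/133 = 0.090226; p^2 = 0.090226^2 = 0.008141
  p = 42/133 = 0.315789; p^2 = 0.315789^2 = 0.099723
sum(p^2) = 0.081632 + 0.014472 + 0.002035 + 0.020408 + 0.008141 + 0.099723 = 0.226411
D = 1 - 0.226411 = 0.773589 ≈ 0.7736

0.7736


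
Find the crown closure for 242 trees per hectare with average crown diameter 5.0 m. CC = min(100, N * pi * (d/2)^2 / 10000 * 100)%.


(d/2)^2 = (5.0/2)^2 = 2.5^2 = 6.25
Crown area = 3.141593 * 6.25 = 19.6350 m^2
N * area / 10000 * 100 = 242 * 19.6350 / 10000 * 100 = 47.5167
CC = min(100, 47.5167) = 47.5167 ≈ 47.5%

47.5%


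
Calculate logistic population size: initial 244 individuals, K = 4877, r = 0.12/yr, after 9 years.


(K - N0)/N0 = (4877 - 244)/244 = 4633/244 = 18.9877
r*t = 0.12 * 9 = 1.08; exp(-1.08) = 0.339596
18.9877 * 0.339596 = 6.44815
1 + 6.44815 = 7.44815
N = 4877 / 7.44815 = 654.793 ≈ 655

655


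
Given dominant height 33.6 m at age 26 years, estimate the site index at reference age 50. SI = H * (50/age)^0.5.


50/26 = 1.92308
(1.92308)^0.5 = 1.38675
SI = 33.6 * 1.38675 = 46.5948 ≈ 46.6 m

46.6 m


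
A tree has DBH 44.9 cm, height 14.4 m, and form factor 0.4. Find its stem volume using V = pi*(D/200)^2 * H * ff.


(D/200)^2 = (44.9/200)^2 = 0.2245^2 = 0.05040025
BA = 3.141593 * 0.05040025 = 0.158337 m^2
V = 0.158337 * 14.4 * 0.4 = 0.912021 ≈ 0.912 m^3

0.912 m^3


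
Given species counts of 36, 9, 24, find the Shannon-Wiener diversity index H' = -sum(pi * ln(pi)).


Total N = 36 + 9 + 24 = 69
Per-species terms:
  p = 36/69 = 0.521739; ln(p) = -0.650588; p*ln(p) = 0.521739 * (-0.650588) = -0.339437
  p = 9/69 = 0.130435; ln(p) = -2.036880; p*ln(p) = 0.130435 * (-2.036880) = -0.265680
  p = 24/69 = 0.347826; ln(p) = -1.056053; p*ln(p) = 0.347826 * (-1.056053) = -0.367323
sum(p*ln(p)) = (-0.339437) + (-0.265680) + (-0.367323) = -0.972440
H' = -(-0.972440) = 0.972440 ≈ 0.9724

0.9724


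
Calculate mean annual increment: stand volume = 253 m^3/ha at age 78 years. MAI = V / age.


MAI = 253 / 78 = 3.2436 ≈ 3.24 m^3/ha/yr

3.24 m^3/ha/yr


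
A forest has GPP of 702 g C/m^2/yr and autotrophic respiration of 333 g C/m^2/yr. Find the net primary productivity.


NPP = GPP - Ra = 702 - 333 = 369 g C/m^2/yr

369 g C/m^2/yr


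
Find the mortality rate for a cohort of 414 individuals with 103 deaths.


Mortality rate = 103 / 414 = 0.248792 ≈ 0.2488

0.2488


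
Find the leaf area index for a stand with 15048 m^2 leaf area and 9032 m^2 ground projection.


LAI = 15048 / 9032 = 1.6661 ≈ 1.67

1.67


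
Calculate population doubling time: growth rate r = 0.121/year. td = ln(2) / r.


td = ln(2) / 0.121 = 0.693147 / 0.121 = 5.72849 ≈ 5.7 years

5.7 years


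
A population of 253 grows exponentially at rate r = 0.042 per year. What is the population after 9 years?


r*t = 0.042 * 9 = 0.378
exp(0.378) = 1.45936
N = 253 * 1.45936 = 369.218 ≈ 369

369


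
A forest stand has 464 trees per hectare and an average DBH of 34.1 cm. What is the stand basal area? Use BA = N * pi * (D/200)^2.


(D/200)^2 = (34.1/200)^2 = 0.1705^2 = 0.02907025
Individual BA = 3.141593 * 0.02907025 = 0.0913269 m^2
Stand BA = 464 * 0.0913269 = 42.3757 ≈ 42.38 m^2/ha

42.38 m^2/ha


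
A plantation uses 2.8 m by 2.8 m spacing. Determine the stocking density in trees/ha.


N = 10000 / 2.8^2 = 10000 / 7.84 = 1275.51 ≈ 1276 trees/ha

1276 trees/ha


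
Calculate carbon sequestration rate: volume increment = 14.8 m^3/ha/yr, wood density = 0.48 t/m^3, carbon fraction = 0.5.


C = 14.8 * 0.48 * 0.5 = 3.552 ≈ 3.55 t C/ha/yr

3.55 t C/ha/yr


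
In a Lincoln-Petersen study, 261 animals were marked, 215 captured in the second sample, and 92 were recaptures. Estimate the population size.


N = M * C / R = 261 * 215 / 92 = 56115 / 92 = 609.95 ≈ 610

610 individuals


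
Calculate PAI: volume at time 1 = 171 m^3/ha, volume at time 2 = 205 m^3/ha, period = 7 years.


PAI = (V2 - V1) / period = (205 - 171) / 7 = 34 / 7 = 4.8571 ≈ 4.86 m^3/ha/yr

4.86 m^3/ha/yr


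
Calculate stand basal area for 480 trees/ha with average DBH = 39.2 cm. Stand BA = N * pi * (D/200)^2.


(D/200)^2 = (39.2/200)^2 = 0.196^2 = 0.038416
Individual BA = 3.141593 * 0.038416 = 0.120687 m^2
Stand BA = 480 * 0.120687 = 57.9298 ≈ 57.93 m^2/ha

57.93 m^2/ha


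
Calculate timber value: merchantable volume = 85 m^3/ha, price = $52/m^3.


Value = 85 * 52 = $4420/ha

$4420/ha


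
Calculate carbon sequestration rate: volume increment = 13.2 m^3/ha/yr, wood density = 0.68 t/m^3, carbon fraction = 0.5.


C = 13.2 * 0.68 * 0.5 = 4.488 ≈ 4.49 t C/ha/yr

4.49 t C/ha/yr


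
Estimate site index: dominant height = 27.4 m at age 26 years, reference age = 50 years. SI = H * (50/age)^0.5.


50/26 = 1.92308
(1.92308)^0.5 = 1.38675
SI = 27.4 * 1.38675 = 37.9970 ≈ 38.0 m

38.0 m


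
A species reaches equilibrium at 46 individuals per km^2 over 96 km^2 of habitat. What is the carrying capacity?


K = 46 * 96 = 4416 individuals

4416 individuals


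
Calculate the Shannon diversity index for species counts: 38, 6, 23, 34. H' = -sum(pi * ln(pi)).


Total N = 38 + 6 + 23 + 34 = 101
Per-species terms:
  p = 38/101 = 0.376238; ln(p) = -0.977533; p*ln(p) = 0.376238 * (-0.977533) = -0.367785
  p = 6/101 = 0.059406; ln(p) = -2.823360; p*ln(p) = 0.059406 * (-2.823360) = -0.167725
  p = 23/101 = 0.227723; ln(p) = -1.479625; p*ln(p) = 0.227723 * (-1.479625) = -0.336945
  p = 34/101 = 0.336634; ln(p) = -1.088759; p*ln(p) = 0.336634 * (-1.088759) = -0.366513
sum(p*ln(p)) = (-0.367785) + (-0.167725) + (-0.336945) + (-0.366513) = -1.238968
H' = -(-1.238968) = 1.238968 ≈ 1.2390

1.2390


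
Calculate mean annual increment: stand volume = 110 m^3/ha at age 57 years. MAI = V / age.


MAI = 110 / 57 = 1.9298 ≈ 1.93 m^3/ha/yr

1.93 m^3/ha/yr


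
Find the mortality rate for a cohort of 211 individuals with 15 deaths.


Mortality rate = 15 / 211 = 0.071090 ≈ 0.0711

0.0711


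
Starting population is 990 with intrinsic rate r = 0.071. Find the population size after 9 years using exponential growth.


r*t = 0.071 * 9 = 0.639
exp(0.639) = 1.89459
N = 990 * 1.89459 = 1875.64 ≈ 1876

1876


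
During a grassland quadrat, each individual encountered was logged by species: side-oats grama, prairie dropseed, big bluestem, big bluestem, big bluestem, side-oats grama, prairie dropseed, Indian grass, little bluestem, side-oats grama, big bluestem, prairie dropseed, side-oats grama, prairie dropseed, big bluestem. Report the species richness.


Total individuals logged = 15
Distinct species (count of individuals): side-oats grama (4), prairie dropseed (4), big bluestem (5), Indian grass (1), little bluestem (1)
Species richness = number of distinct species = 5

5


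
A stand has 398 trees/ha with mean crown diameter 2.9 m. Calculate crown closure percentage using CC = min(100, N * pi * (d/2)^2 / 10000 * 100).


(d/2)^2 = (2.9/2)^2 = 1.45^2 = 2.1025
Crown area = 3.141593 * 2.1025 = 6.60520 m^2
N * area / 10000 * 100 = 398 * 6.60520 / 10000 * 100 = 26.2887
CC = min(100, 26.2887) = 26.2887 ≈ 26.3%

26.3%


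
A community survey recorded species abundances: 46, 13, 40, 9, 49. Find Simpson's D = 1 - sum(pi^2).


Total N = 46 + 13 + 40 + 9 + 49 = 157
Per-species terms:
  p = 46/157 = 0.292994; p^2 = 0.292994^2 = 0.085845
  p = 13/157 = 0.082803; p^2 = 0.082803^2 = 0.006856
  p = 40/157 = 0.254777; p^2 = 0.254777^2 = 0.064911
  p = 9/157 = 0.057325; p^2 = 0.057325^2 = 0.003286
  p = 49/157 = 0.312102; p^2 = 0.312102^2 = 0.097408
sum(p^2) = 0.085845 + 0.006856 + 0.064911 + 0.003286 + 0.097408 = 0.258306
D = 1 - 0.258306 = 0.741694 ≈ 0.7417

0.7417


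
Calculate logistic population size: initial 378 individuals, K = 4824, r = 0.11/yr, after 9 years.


(K - N0)/N0 = (4824 - 378)/378 = 4446/378 = 11.7619
r*t = 0.11 * 9 = 0.99; exp(-0.99) = 0.371577
11.7619 * 0.371577 = 4.37045
1 + 4.37045 = 5.37045
N = 4824 / 5.37045 = 898.249 ≈ 898

898


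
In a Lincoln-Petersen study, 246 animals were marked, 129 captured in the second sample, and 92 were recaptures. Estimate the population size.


N = M * C / R = 246 * 129 / 92 = 31734 / 92 = 344.93 ≈ 345

345 individuals


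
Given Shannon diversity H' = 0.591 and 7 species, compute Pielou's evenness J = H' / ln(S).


ln(7) = 1.94591
J = H' / ln(S) = 0.591 / 1.94591 = 0.303714 ≈ 0.3037

0.3037


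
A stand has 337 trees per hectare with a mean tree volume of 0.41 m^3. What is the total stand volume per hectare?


V_stand = 337 * 0.41 = 138.17 ≈ 138.2 m^3/ha

138.2 m^3/ha


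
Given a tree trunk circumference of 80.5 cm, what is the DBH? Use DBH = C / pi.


DBH = C / pi = 80.5 / 3.141593 = 25.6239 ≈ 25.62 cm

25.62 cm


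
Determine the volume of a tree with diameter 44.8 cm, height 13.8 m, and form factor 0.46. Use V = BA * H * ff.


(D/200)^2 = (44.8/200)^2 = 0.224^2 = 0.050176
BA = 3.141593 * 0.050176 = 0.157633 m^2
V = 0.157633 * 13.8 * 0.46 = 1.00065 ≈ 1.001 m^3

1.001 m^3


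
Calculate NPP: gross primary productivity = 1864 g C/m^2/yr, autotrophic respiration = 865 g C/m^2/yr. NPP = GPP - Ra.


NPP = GPP - Ra = 1864 - 865 = 999 g C/m^2/yr

999 g C/m^2/yr


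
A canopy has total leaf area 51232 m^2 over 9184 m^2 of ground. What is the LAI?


LAI = 51232 / 9184 = 5.5784 ≈ 5.58

5.58


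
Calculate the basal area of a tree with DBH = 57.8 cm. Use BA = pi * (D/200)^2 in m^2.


D/200 = 57.8/200 = 0.289 m
(D/200)^2 = 0.289^2 = 0.083521
BA = 3.141593 * 0.083521 = 0.262389 ≈ 0.2624 m^2

0.2624 m^2


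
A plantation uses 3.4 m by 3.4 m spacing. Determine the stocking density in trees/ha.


N = 10000 / 3.4^2 = 10000 / 11.56 = 865.052 ≈ 865 trees/ha

865 trees/ha


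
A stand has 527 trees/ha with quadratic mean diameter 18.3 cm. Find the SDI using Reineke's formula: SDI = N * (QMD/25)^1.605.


QMD/25 = 18.3/25 = 0.732
(0.732)^1.605 = exp(1.605 * ln(0.732)) = exp(1.605 * (-0.311975)) = exp(-0.500720) = 0.606094
SDI = 527 * 0.606094 = 319.412 ≈ 319

319


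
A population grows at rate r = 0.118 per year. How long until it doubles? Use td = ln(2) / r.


td = ln(2) / 0.118 = 0.693147 / 0.118 = 5.87413 ≈ 5.9 years

5.9 years


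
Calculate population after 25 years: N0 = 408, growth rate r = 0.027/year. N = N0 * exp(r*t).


r*t = 0.027 * 25 = 0.675
exp(0.675) = 1.96403
N = 408 * 1.96403 = 801.324 ≈ 801

801


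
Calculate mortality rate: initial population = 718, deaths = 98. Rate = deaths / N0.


Mortality rate = 98 / 718 = 0.136490 ≈ 0.1365

0.1365


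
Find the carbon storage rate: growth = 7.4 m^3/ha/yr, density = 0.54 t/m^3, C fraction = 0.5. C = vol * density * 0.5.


C = 7.4 * 0.54 * 0.5 = 1.998 ≈ 2.00 t C/ha/yr

2.00 t C/ha/yr


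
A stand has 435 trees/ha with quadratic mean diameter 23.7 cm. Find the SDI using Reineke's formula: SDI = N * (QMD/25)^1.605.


QMD/25 = 23.7/25 = 0.948
(0.948)^1.605 = exp(1.605 * ln(0.948)) = exp(1.605 * (-0.0534008)) = exp(-0.0857083) = 0.917862
SDI = 435 * 0.917862 = 399.270 ≈ 399

399


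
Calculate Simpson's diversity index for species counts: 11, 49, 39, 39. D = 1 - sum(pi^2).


Total N = 11 + 49 + 39 + 39 = 138
Per-species terms:
  p = 11/138 = 0.079710; p^2 = 0.079710^2 = 0.006354
  p = 49/138 = 0.355072; p^2 = 0.355072^2 = 0.126076
  p = 39/138 = 0.282609; p^2 = 0.282609^2 = 0.079868
  p = 39/138 = 0.282609; p^2 = 0.282609^2 = 0.079868
sum(p^2) = 0.006354 + 0.126076 + 0.079868 + 0.079868 = 0.292166
D = 1 - 0.292166 = 0.707834 ≈ 0.7078

0.7078


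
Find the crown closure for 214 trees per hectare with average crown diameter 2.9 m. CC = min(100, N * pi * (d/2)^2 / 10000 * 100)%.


(d/2)^2 = (2.9/2)^2 = 1.45^2 = 2.1025
Crown area = 3.141593 * 2.1025 = 6.60520 m^2
N * area / 10000 * 100 = 214 * 6.60520 / 10000 * 100 = 14.1351
CC = min(100, 14.1351) = 14.1351 ≈ 14.1%

14.1%


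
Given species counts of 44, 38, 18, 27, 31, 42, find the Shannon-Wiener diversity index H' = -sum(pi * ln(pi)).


Total N = 44 + 38 + 18 + 27 + 31 + 42 = 200
Per-species terms:
  p = 44/200 = 0.220000; ln(p) = -1.514128; p*ln(p) = 0.220000 * (-1.514128) = -0.333108
  p = 38/200 = 0.190000; ln(p) = -1.660731; p*ln(p) = 0.190000 * (-1.660731) = -0.315539
  p = 18/200 = 0.090000; ln(p) = -2.407946; p*ln(p) = 0.090000 * (-2.407946) = -0.216715
  p = 27/200 = 0.135000; ln(p) = -2.002481; p*ln(p) = 0.135000 * (-2.002481) = -0.270335
  p = 31/200 = 0.155000; ln(p) = -1.864330; p*ln(p) = 0.155000 * (-1.864330) = -0.288971
  p = 42/200 = 0.210000; ln(p) = -1.560648; p*ln(p) = 0.210000 * (-1.560648) = -0.327736
sum(p*ln(p)) = (-0.333108) + (-0.315539) + (-0.216715) + (-0.270335) + (-0.288971) + (-0.327736) = -1.752404
H' = -(-1.752404) = 1.752404 ≈ 1.7524

1.7524


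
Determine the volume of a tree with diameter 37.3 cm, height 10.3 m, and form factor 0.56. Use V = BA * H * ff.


(D/200)^2 = (37.3/200)^2 = 0.1865^2 = 0.03478225
BA = 3.141593 * 0.03478225 = 0.109272 m^2
V = 0.109272 * 10.3 * 0.56 = 0.630281 ≈ 0.630 m^3

0.630 m^3


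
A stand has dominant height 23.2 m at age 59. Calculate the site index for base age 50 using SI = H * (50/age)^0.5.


50/59 = 0.847458
(0.847458)^0.5 = 0.920575
SI = 23.2 * 0.920575 = 21.3573 ≈ 21.4 m

21.4 m


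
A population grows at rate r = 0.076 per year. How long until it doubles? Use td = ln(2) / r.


td = ln(2) / 0.076 = 0.693147 / 0.076 = 9.12036 ≈ 9.1 years

9.1 years


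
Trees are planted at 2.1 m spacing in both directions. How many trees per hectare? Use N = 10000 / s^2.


N = 10000 / 2.1^2 = 10000 / 4.41 = 2267.57 ≈ 2268 trees/ha

2268 trees/ha


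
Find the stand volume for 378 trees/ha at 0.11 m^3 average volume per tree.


V_stand = 378 * 0.11 = 41.58 ≈ 41.6 m^3/ha

41.6 m^3/ha


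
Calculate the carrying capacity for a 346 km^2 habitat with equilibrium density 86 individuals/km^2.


K = 86 * 346 = 29756 individuals

29756 individuals


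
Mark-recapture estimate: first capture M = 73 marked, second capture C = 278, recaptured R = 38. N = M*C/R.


N = M * C / R = 73 * 278 / 38 = 20294 / 38 = 534.05 ≈ 534

534 individuals


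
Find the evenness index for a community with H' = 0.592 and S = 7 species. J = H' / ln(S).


ln(7) = 1.94591
J = H' / ln(S) = 0.592 / 1.94591 = 0.304228 ≈ 0.3042

0.3042


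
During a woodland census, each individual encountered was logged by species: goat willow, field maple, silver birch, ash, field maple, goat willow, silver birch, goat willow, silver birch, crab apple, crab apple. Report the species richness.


Total individuals logged = 11
Distinct species (count of individuals): goat willow (3), field maple (2), silver birch (3), ash (1), crab apple (2)
Species richness = number of distinct species = 5

5


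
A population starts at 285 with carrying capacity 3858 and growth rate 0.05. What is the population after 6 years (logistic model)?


(K - N0)/N0 = (3858 - 285)/285 = 3573/285 = 12.5368
r*t = 0.05 * 6 = 0.3; exp(-0.3) = 0.740818
12.5368 * 0.740818 = 9.28749
1 + 9.28749 = 10.2875
N = 3858 / 10.2875 = 375.018 ≈ 375

375
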